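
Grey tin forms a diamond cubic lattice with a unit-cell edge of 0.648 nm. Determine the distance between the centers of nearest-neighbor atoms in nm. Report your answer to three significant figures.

In a diamond cubic structure, nearest neighbors lie along the body diagonal with √3·a = 8r; the nearest-neighbor distance equals 2r = 0.4330·a.
d = 0.4330 × 0.648 = 0.281 nm.

0.281 nm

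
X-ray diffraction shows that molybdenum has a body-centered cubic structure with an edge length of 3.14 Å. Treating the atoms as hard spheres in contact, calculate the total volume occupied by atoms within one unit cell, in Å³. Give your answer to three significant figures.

21.1 Å³

In a BCC lattice atoms touch along the body diagonal, so √3·a = 4r, so r = 0.4330a = 1.360 Å.
V_atoms = Z × (4/3)πr³ = 2 × (4/3)π × (1.360)³ = 21.1 Å³.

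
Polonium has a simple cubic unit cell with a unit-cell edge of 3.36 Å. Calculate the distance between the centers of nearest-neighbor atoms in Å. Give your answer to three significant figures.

3.36 Å

In a simple cubic structure, atoms touch along the cell edge, so a = 2r; the nearest-neighbor distance equals 2r = 1.000·a.
d = 1.000 × 3.36 = 3.36 Å.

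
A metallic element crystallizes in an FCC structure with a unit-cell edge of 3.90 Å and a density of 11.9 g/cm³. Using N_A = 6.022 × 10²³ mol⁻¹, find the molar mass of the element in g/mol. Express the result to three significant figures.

An FCC cell has Z = 4 atoms; a = 3.900 × 10^-8 cm.
M = ρ·N_A·a³/Z = 11.9 × 6.022 × 10²³ × 5.932 × 10^-23 / 4 = 106 g/mol.

106 g/mol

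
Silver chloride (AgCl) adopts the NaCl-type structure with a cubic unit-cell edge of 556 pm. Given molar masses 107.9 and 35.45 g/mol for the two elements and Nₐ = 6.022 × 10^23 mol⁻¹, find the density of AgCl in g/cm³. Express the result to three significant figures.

The NaCl-type structure contains Z = 4 formula units per cell; M(AgCl) = 107.9 + 35.45 = 143.35 g/mol.
a³ = (5.560 × 10^-8 cm)³ = 1.719 × 10^-22 cm³.
ρ = 4 × 143.35 / (6.022 × 10²³ × 1.719 × 10^-22) = 5.540 g/cm³.

5.54 g/cm³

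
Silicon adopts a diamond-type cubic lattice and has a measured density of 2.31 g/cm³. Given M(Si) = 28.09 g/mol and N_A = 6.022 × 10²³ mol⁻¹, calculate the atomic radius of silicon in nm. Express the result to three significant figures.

0.118 nm

For a diamond cubic cell (Z = 8), a³ = Z·M/(N_A·ρ) = 8 × 28.09 / (6.022 × 10²³ × 2.310) = 1.615 × 10^-22 cm³, so a = 5.446 × 10^-8 cm = 0.5446 nm.
Nearest neighbors lie along the body diagonal with √3·a = 8r, so r = 0.2165 × a = 0.118 nm.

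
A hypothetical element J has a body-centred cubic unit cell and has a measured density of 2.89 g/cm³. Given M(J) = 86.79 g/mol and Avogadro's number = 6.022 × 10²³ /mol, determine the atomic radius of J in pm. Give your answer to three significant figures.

For a BCC cell (Z = 2), a³ = Z·M/(N_A·ρ) = 2 × 86.79 / (6.022 × 10²³ × 2.890) = 9.974 × 10^-23 cm³, so a = 4.638 × 10^-8 cm = 463.8 pm.
Atoms touch along the body diagonal, so √3·a = 4r, so r = 0.4330 × a = 201 pm.

201 pm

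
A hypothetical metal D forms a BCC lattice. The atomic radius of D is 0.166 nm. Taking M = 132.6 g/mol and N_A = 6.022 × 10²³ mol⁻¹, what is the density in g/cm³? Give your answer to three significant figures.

In a BCC lattice, atoms touch along the body diagonal, so √3·a = 4r, giving a = 0.3834 nm = 3.834 × 10^-8 cm.
With Z = 2, ρ = Z·M/(N_A·a³) = 2 × 132.6 / (6.022 × 10²³ × 5.634 × 10^-23) = 7.816 g/cm³.

7.82 g/cm³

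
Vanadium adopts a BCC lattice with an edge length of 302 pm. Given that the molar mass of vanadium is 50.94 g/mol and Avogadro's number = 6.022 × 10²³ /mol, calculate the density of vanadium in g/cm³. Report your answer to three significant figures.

6.14 g/cm³

A BCC unit cell contains Z = 2 atoms.
Cell volume: a³ = (302 pm)³ = (3.020 × 10^-8 cm)³ = 2.754 × 10^-23 cm³.
ρ = Z·M/(N_A·a³) = 2 × 50.94 / (6.022 × 10²³ × 2.754 × 10^-23) = 6.142 g/cm³.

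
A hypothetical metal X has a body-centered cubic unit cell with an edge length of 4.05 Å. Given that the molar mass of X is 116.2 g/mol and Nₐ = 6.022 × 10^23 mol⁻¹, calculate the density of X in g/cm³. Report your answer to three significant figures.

5.81 g/cm³

A BCC unit cell contains Z = 2 atoms.
Cell volume: a³ = (4.05 Å)³ = (4.050 × 10^-8 cm)³ = 6.643 × 10^-23 cm³.
ρ = Z·M/(N_A·a³) = 2 × 116.2 / (6.022 × 10²³ × 6.643 × 10^-23) = 5.809 g/cm³.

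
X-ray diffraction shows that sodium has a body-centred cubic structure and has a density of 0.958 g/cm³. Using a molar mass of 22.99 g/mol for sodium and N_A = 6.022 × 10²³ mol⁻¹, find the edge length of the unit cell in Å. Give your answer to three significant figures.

4.30 Å

With Z = 2 atoms per BCC cell, a³ = Z·M/(N_A·ρ) = 2 × 22.99 / (6.022 × 10²³ × 0.9580 g/cm³) = 7.970 × 10^-23 cm³.
a = (7.970 × 10^-23)^(1/3) = 4.303 × 10^-8 cm = 4.30 Å.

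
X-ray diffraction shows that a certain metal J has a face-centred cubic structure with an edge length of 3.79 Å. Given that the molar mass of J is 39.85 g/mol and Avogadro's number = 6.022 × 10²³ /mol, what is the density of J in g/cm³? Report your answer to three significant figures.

4.86 g/cm³

An FCC unit cell contains Z = 4 atoms.
Cell volume: a³ = (3.79 Å)³ = (3.790 × 10^-8 cm)³ = 5.444 × 10^-23 cm³.
ρ = Z·M/(N_A·a³) = 4 × 39.85 / (6.022 × 10²³ × 5.444 × 10^-23) = 4.862 g/cm³.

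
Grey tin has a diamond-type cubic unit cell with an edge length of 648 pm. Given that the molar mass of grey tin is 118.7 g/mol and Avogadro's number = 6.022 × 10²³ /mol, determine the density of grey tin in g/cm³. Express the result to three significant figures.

A diamond cubic unit cell contains Z = 8 atoms.
Cell volume: a³ = (648 pm)³ = (6.480 × 10^-8 cm)³ = 2.721 × 10^-22 cm³.
ρ = Z·M/(N_A·a³) = 8 × 118.7 / (6.022 × 10²³ × 2.721 × 10^-22) = 5.795 g/cm³.

5.80 g/cm³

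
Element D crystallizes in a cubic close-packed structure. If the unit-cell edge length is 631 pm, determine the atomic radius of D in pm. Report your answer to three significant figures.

223 pm

In an FCC lattice, atoms touch along the face diagonal, so √2·a = 4r.
r = √2·a/4 = 1.4142 × 631 / 4 = 223 pm.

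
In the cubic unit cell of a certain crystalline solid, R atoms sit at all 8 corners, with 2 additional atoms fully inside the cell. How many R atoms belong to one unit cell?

Corner atoms are shared by 8 cells (1/8 each), interior atoms are unshared.
Net atoms = 8 × 1/8 + 2 = 1 + 2 = 3.

3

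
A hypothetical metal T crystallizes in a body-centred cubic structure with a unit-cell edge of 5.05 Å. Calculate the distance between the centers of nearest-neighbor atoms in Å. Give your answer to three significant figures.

In a BCC structure, atoms touch along the body diagonal, so √3·a = 4r; the nearest-neighbor distance equals 2r = 0.8660·a.
d = 0.8660 × 5.05 = 4.37 Å.

4.37 Å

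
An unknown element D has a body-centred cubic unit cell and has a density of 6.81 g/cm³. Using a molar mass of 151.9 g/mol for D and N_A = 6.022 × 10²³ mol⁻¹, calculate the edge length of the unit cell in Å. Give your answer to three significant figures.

With Z = 2 atoms per BCC cell, a³ = Z·M/(N_A·ρ) = 2 × 151.9 / (6.022 × 10²³ × 6.810 g/cm³) = 7.408 × 10^-23 cm³.
a = (7.408 × 10^-23)^(1/3) = 4.200 × 10^-8 cm = 4.20 Å.

4.20 Å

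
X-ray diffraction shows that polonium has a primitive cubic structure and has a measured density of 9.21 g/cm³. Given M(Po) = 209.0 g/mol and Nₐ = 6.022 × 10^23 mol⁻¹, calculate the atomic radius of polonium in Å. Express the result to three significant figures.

1.68 Å

For a simple cubic cell (Z = 1), a³ = Z·M/(N_A·ρ) = 1 × 209.0 / (6.022 × 10²³ × 9.210) = 3.768 × 10^-23 cm³, so a = 3.353 × 10^-8 cm = 3.353 Å.
Atoms touch along the cell edge, so a = 2r, so r = 0.5000 × a = 1.68 Å.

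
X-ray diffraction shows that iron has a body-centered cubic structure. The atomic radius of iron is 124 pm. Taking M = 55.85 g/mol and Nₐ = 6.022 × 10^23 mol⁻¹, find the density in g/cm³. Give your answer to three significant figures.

In a BCC lattice, atoms touch along the body diagonal, so √3·a = 4r, giving a = 286.4 pm = 2.864 × 10^-8 cm.
With Z = 2, ρ = Z·M/(N_A·a³) = 2 × 55.85 / (6.022 × 10²³ × 2.348 × 10^-23) = 7.899 g/cm³.

7.90 g/cm³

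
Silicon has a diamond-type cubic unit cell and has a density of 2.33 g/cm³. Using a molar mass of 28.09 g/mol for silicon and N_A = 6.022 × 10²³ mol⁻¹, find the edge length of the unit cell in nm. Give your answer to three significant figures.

With Z = 8 atoms per diamond cubic cell, a³ = Z·M/(N_A·ρ) = 8 × 28.09 / (6.022 × 10²³ × 2.330 g/cm³) = 1.602 × 10^-22 cm³.
a = (1.602 × 10^-22)^(1/3) = 5.431 × 10^-8 cm = 0.543 nm.

0.543 nm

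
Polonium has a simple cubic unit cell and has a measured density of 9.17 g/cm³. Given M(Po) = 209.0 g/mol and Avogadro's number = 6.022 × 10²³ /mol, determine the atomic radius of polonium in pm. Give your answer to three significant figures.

For a simple cubic cell (Z = 1), a³ = Z·M/(N_A·ρ) = 1 × 209.0 / (6.022 × 10²³ × 9.170) = 3.785 × 10^-23 cm³, so a = 3.357 × 10^-8 cm = 335.7 pm.
Atoms touch along the cell edge, so a = 2r, so r = 0.5000 × a = 168 pm.

168 pm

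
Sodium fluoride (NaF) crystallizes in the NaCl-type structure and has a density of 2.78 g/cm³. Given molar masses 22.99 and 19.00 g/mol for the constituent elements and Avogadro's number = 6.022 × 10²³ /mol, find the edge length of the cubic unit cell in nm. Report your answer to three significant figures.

0.465 nm

M(NaF) = 41.99 g/mol; Z = 4 formula units per cell.
a³ = Z·M/(N_A·ρ) = 4 × 41.99 / (6.022 × 10²³ × 2.78) = 1.003 × 10^-22 cm³, so a = 4.647 × 10^-8 cm = 0.465 nm.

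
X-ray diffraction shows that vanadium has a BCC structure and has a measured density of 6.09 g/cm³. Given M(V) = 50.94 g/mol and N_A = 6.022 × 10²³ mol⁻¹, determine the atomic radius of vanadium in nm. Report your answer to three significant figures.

For a BCC cell (Z = 2), a³ = Z·M/(N_A·ρ) = 2 × 50.94 / (6.022 × 10²³ × 6.090) = 2.778 × 10^-23 cm³, so a = 3.029 × 10^-8 cm = 0.3029 nm.
Atoms touch along the body diagonal, so √3·a = 4r, so r = 0.4330 × a = 0.131 nm.

0.131 nm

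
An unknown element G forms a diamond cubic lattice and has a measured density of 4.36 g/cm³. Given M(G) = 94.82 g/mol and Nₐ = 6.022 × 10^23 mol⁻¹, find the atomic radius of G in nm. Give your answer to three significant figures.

0.143 nm

For a diamond cubic cell (Z = 8), a³ = Z·M/(N_A·ρ) = 8 × 94.82 / (6.022 × 10²³ × 4.360) = 2.889 × 10^-22 cm³, so a = 6.611 × 10^-8 cm = 0.6611 nm.
Nearest neighbors lie along the body diagonal with √3·a = 8r, so r = 0.2165 × a = 0.143 nm.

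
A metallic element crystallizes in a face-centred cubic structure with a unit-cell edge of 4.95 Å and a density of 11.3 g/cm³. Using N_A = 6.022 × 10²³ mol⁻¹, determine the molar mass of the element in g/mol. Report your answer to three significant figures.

An FCC cell has Z = 4 atoms; a = 4.950 × 10^-8 cm.
M = ρ·N_A·a³/Z = 11.3 × 6.022 × 10²³ × 1.213 × 10^-22 / 4 = 206 g/mol.

206 g/mol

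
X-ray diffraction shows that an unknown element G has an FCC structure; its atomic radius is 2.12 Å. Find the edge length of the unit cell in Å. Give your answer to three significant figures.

In an FCC lattice, atoms touch along the face diagonal, so √2·a = 4r.
a = 4r/√2 = 4 × 2.12 / 1.4142 = 6.00 Å.

6.00 Å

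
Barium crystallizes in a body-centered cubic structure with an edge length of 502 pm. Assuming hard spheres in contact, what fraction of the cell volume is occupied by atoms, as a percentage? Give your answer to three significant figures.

68.0%

In a BCC lattice atoms touch along the body diagonal, so √3·a = 4r, so r = 0.4330a = 217.4 pm.
Packing fraction = Z·(4/3)πr³ / a³ = 2 × (4/3)π × (217.4)³ / (502)³ = 0.6802 = 68.0%.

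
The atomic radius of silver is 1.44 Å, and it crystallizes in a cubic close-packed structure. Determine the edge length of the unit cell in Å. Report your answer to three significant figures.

In an FCC lattice, atoms touch along the face diagonal, so √2·a = 4r.
a = 4r/√2 = 4 × 1.44 / 1.4142 = 4.07 Å.

4.07 Å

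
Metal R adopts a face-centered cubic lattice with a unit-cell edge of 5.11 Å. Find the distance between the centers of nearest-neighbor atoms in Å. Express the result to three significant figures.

3.61 Å

In an FCC structure, atoms touch along the face diagonal, so √2·a = 4r; the nearest-neighbor distance equals 2r = 0.7071·a.
d = 0.7071 × 5.11 = 3.61 Å.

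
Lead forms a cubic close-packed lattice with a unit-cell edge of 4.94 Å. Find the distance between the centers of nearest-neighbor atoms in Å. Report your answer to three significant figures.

3.49 Å

In an FCC structure, atoms touch along the face diagonal, so √2·a = 4r; the nearest-neighbor distance equals 2r = 0.7071·a.
d = 0.7071 × 4.94 = 3.49 Å.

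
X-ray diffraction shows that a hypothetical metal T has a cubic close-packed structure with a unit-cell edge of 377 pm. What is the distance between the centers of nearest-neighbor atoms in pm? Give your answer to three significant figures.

In an FCC structure, atoms touch along the face diagonal, so √2·a = 4r; the nearest-neighbor distance equals 2r = 0.7071·a.
d = 0.7071 × 377 = 267 pm.

267 pm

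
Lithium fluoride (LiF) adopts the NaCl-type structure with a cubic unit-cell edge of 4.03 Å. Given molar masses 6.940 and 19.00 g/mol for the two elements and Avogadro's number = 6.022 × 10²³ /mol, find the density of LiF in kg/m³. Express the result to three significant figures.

The NaCl-type structure contains Z = 4 formula units per cell; M(LiF) = 6.940 + 19.00 = 25.94 g/mol.
a³ = (4.030 × 10^-8 cm)³ = 6.545 × 10^-23 cm³.
ρ = 4 × 25.94 / (6.022 × 10²³ × 6.545 × 10^-23) = 2.633 g/cm³ = 2630 kg/m³.

2630 kg/m³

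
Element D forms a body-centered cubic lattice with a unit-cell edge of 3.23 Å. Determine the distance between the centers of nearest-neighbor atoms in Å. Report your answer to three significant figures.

2.80 Å

In a BCC structure, atoms touch along the body diagonal, so √3·a = 4r; the nearest-neighbor distance equals 2r = 0.8660·a.
d = 0.8660 × 3.23 = 2.80 Å.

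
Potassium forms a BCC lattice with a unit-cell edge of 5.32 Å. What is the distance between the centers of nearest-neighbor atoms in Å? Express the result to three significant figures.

In a BCC structure, atoms touch along the body diagonal, so √3·a = 4r; the nearest-neighbor distance equals 2r = 0.8660·a.
d = 0.8660 × 5.32 = 4.61 Å.

4.61 Å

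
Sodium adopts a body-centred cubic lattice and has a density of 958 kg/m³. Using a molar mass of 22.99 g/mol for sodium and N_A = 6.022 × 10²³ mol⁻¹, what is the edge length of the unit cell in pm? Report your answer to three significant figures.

With Z = 2 atoms per BCC cell, a³ = Z·M/(N_A·ρ) = 2 × 22.99 / (6.022 × 10²³ × 0.9580 g/cm³) = 7.970 × 10^-23 cm³.
a = (7.970 × 10^-23)^(1/3) = 4.303 × 10^-8 cm = 430 pm.

430 pm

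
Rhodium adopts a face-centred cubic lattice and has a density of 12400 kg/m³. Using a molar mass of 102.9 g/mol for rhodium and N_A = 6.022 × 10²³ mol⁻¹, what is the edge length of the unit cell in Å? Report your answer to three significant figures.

3.81 Å

With Z = 4 atoms per FCC cell, a³ = Z·M/(N_A·ρ) = 4 × 102.9 / (6.022 × 10²³ × 12.40 g/cm³) = 5.512 × 10^-23 cm³.
a = (5.512 × 10^-23)^(1/3) = 3.806 × 10^-8 cm = 3.81 Å.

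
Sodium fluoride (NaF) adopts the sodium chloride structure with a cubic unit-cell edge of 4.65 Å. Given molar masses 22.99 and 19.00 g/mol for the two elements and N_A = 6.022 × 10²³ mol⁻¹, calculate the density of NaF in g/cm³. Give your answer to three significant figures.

The sodium chloride structure contains Z = 4 formula units per cell; M(NaF) = 22.99 + 19.00 = 41.99 g/mol.
a³ = (4.650 × 10^-8 cm)³ = 1.005 × 10^-22 cm³.
ρ = 4 × 41.99 / (6.022 × 10²³ × 1.005 × 10^-22) = 2.774 g/cm³.

2.77 g/cm³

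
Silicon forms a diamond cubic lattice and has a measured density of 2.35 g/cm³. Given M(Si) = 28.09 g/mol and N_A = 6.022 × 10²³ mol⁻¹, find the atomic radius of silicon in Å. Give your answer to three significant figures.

For a diamond cubic cell (Z = 8), a³ = Z·M/(N_A·ρ) = 8 × 28.09 / (6.022 × 10²³ × 2.350) = 1.588 × 10^-22 cm³, so a = 5.415 × 10^-8 cm = 5.415 Å.
Nearest neighbors lie along the body diagonal with √3·a = 8r, so r = 0.2165 × a = 1.17 Å.

1.17 Å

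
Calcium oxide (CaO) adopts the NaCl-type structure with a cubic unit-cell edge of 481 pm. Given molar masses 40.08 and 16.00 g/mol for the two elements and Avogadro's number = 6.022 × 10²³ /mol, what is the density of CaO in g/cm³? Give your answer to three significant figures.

The NaCl-type structure contains Z = 4 formula units per cell; M(CaO) = 40.08 + 16.00 = 56.08 g/mol.
a³ = (4.810 × 10^-8 cm)³ = 1.113 × 10^-22 cm³.
ρ = 4 × 56.08 / (6.022 × 10²³ × 1.113 × 10^-22) = 3.347 g/cm³.

3.35 g/cm³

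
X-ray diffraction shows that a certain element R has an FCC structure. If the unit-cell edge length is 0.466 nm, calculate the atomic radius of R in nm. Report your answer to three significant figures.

0.165 nm

In an FCC lattice, atoms touch along the face diagonal, so √2·a = 4r.
r = √2·a/4 = 1.4142 × 0.466 / 4 = 0.165 nm.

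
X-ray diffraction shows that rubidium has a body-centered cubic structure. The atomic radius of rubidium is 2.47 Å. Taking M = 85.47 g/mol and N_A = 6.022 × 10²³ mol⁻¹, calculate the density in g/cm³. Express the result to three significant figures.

1.53 g/cm³

In a BCC lattice, atoms touch along the body diagonal, so √3·a = 4r, giving a = 5.704 Å = 5.704 × 10^-8 cm.
With Z = 2, ρ = Z·M/(N_A·a³) = 2 × 85.47 / (6.022 × 10²³ × 1.856 × 10^-22) = 1.529 g/cm³.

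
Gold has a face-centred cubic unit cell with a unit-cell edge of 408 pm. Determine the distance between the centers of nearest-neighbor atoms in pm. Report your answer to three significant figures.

288 pm

In an FCC structure, atoms touch along the face diagonal, so √2·a = 4r; the nearest-neighbor distance equals 2r = 0.7071·a.
d = 0.7071 × 408 = 288 pm.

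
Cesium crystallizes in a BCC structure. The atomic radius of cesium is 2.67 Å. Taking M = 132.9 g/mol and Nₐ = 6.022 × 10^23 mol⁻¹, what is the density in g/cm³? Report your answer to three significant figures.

In a BCC lattice, atoms touch along the body diagonal, so √3·a = 4r, giving a = 6.166 Å = 6.166 × 10^-8 cm.
With Z = 2, ρ = Z·M/(N_A·a³) = 2 × 132.9 / (6.022 × 10²³ × 2.344 × 10^-22) = 1.883 g/cm³.

1.88 g/cm³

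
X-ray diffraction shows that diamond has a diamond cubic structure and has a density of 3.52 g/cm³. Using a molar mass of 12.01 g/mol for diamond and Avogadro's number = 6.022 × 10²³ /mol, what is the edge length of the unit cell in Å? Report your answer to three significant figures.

3.57 Å

With Z = 8 atoms per diamond cubic cell, a³ = Z·M/(N_A·ρ) = 8 × 12.01 / (6.022 × 10²³ × 3.520 g/cm³) = 4.533 × 10^-23 cm³.
a = (4.533 × 10^-23)^(1/3) = 3.565 × 10^-8 cm = 3.57 Å.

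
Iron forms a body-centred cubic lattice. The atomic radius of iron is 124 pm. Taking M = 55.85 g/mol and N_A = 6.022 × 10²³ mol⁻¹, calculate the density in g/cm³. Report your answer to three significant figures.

7.90 g/cm³

In a BCC lattice, atoms touch along the body diagonal, so √3·a = 4r, giving a = 286.4 pm = 2.864 × 10^-8 cm.
With Z = 2, ρ = Z·M/(N_A·a³) = 2 × 55.85 / (6.022 × 10²³ × 2.348 × 10^-23) = 7.899 g/cm³.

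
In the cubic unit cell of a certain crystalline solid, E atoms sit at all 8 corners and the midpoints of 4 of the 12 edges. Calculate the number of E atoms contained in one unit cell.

Corner atoms are shared by 8 cells (1/8 each), edge atoms by 4 (1/4 each).
Net atoms = 8 × 1/8 + 4 × 1/4 = 1 + 1 = 2.

2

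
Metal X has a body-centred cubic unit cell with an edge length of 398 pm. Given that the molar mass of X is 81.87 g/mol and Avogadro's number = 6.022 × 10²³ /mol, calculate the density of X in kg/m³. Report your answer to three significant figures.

A BCC unit cell contains Z = 2 atoms.
Cell volume: a³ = (398 pm)³ = (3.980 × 10^-8 cm)³ = 6.304 × 10^-23 cm³.
ρ = Z·M/(N_A·a³) = 2 × 81.87 / (6.022 × 10²³ × 6.304 × 10^-23) = 4.313 g/cm³ = 4310 kg/m³.

4310 kg/m³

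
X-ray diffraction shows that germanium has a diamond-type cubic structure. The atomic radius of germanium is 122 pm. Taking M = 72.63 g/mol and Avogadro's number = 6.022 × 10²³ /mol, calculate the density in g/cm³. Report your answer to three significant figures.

5.39 g/cm³

In a diamond cubic lattice, nearest neighbors lie along the body diagonal with √3·a = 8r, giving a = 563.5 pm = 5.635 × 10^-8 cm.
With Z = 8, ρ = Z·M/(N_A·a³) = 8 × 72.63 / (6.022 × 10²³ × 1.789 × 10^-22) = 5.393 g/cm³.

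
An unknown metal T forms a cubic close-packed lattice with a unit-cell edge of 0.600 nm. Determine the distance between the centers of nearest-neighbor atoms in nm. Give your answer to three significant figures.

0.424 nm

In an FCC structure, atoms touch along the face diagonal, so √2·a = 4r; the nearest-neighbor distance equals 2r = 0.7071·a.
d = 0.7071 × 0.600 = 0.424 nm.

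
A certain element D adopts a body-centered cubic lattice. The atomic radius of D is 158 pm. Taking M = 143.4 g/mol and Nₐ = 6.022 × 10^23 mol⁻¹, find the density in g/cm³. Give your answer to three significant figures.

In a BCC lattice, atoms touch along the body diagonal, so √3·a = 4r, giving a = 364.9 pm = 3.649 × 10^-8 cm.
With Z = 2, ρ = Z·M/(N_A·a³) = 2 × 143.4 / (6.022 × 10²³ × 4.858 × 10^-23) = 9.803 g/cm³.

9.80 g/cm³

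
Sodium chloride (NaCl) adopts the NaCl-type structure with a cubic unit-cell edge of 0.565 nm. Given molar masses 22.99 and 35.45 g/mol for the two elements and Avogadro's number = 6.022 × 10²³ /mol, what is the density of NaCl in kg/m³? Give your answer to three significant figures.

2150 kg/m³

The NaCl-type structure contains Z = 4 formula units per cell; M(NaCl) = 22.99 + 35.45 = 58.44 g/mol.
a³ = (5.650 × 10^-8 cm)³ = 1.804 × 10^-22 cm³.
ρ = 4 × 58.44 / (6.022 × 10²³ × 1.804 × 10^-22) = 2.152 g/cm³ = 2150 kg/m³.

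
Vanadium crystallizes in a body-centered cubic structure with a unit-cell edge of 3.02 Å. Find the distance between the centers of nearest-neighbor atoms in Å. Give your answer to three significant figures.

In a BCC structure, atoms touch along the body diagonal, so √3·a = 4r; the nearest-neighbor distance equals 2r = 0.8660·a.
d = 0.8660 × 3.02 = 2.62 Å.

2.62 Å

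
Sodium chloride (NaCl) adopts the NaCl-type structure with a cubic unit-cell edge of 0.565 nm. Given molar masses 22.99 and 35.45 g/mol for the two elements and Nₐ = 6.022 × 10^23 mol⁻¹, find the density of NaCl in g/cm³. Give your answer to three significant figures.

2.15 g/cm³

The NaCl-type structure contains Z = 4 formula units per cell; M(NaCl) = 22.99 + 35.45 = 58.44 g/mol.
a³ = (5.650 × 10^-8 cm)³ = 1.804 × 10^-22 cm³.
ρ = 4 × 58.44 / (6.022 × 10²³ × 1.804 × 10^-22) = 2.152 g/cm³.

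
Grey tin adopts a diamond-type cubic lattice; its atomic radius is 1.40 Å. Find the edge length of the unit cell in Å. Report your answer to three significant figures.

6.47 Å

In a diamond cubic lattice, nearest neighbors lie along the body diagonal with √3·a = 8r.
a = 8r/√3 = 8 × 1.40 / 1.7321 = 6.47 Å.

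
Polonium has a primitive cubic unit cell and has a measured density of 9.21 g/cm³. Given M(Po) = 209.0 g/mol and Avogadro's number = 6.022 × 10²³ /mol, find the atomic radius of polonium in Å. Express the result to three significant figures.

1.68 Å

For a simple cubic cell (Z = 1), a³ = Z·M/(N_A·ρ) = 1 × 209.0 / (6.022 × 10²³ × 9.210) = 3.768 × 10^-23 cm³, so a = 3.353 × 10^-8 cm = 3.353 Å.
Atoms touch along the cell edge, so a = 2r, so r = 0.5000 × a = 1.68 Å.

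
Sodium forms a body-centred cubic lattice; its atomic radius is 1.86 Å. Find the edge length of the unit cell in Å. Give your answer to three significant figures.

4.30 Å

In a BCC lattice, atoms touch along the body diagonal, so √3·a = 4r.
a = 4r/√3 = 4 × 1.86 / 1.7321 = 4.30 Å.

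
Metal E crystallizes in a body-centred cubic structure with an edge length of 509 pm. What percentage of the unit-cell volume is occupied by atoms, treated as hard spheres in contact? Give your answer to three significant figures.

In a BCC lattice atoms touch along the body diagonal, so √3·a = 4r, so r = 0.4330a = 220.4 pm.
Packing fraction = Z·(4/3)πr³ / a³ = 2 × (4/3)π × (220.4)³ / (509)³ = 0.6802 = 68.0%.

68.0%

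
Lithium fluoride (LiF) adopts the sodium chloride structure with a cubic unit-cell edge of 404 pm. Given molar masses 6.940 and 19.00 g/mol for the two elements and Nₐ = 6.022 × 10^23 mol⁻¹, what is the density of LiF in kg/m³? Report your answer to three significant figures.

The sodium chloride structure contains Z = 4 formula units per cell; M(LiF) = 6.940 + 19.00 = 25.94 g/mol.
a³ = (4.040 × 10^-8 cm)³ = 6.594 × 10^-23 cm³.
ρ = 4 × 25.94 / (6.022 × 10²³ × 6.594 × 10^-23) = 2.613 g/cm³ = 2610 kg/m³.

2610 kg/m³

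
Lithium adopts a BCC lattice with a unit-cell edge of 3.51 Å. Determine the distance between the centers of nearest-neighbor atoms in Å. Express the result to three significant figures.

In a BCC structure, atoms touch along the body diagonal, so √3·a = 4r; the nearest-neighbor distance equals 2r = 0.8660·a.
d = 0.8660 × 3.51 = 3.04 Å.

3.04 Å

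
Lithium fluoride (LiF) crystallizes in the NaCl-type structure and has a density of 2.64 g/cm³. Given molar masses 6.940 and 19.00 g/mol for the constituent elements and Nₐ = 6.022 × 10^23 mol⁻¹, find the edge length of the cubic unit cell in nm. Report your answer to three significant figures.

0.403 nm

M(LiF) = 25.94 g/mol; Z = 4 formula units per cell.
a³ = Z·M/(N_A·ρ) = 4 × 25.94 / (6.022 × 10²³ × 2.64) = 6.527 × 10^-23 cm³, so a = 4.026 × 10^-8 cm = 0.403 nm.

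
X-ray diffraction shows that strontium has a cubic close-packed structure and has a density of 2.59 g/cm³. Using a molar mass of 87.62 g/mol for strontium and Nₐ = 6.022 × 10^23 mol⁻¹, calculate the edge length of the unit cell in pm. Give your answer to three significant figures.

With Z = 4 atoms per FCC cell, a³ = Z·M/(N_A·ρ) = 4 × 87.62 / (6.022 × 10²³ × 2.590 g/cm³) = 2.247 × 10^-22 cm³.
a = (2.247 × 10^-22)^(1/3) = 6.080 × 10^-8 cm = 608 pm.

608 pm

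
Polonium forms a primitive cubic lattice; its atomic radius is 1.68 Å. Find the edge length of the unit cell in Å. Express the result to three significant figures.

3.36 Å

In a simple cubic lattice, atoms touch along the cell edge, so a = 2r.
a = 2r = 2 × 1.68 = 3.36 Å.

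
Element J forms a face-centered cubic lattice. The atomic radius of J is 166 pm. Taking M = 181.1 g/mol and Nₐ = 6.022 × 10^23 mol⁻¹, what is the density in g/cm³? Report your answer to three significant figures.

In an FCC lattice, atoms touch along the face diagonal, so √2·a = 4r, giving a = 469.5 pm = 4.695 × 10^-8 cm.
With Z = 4, ρ = Z·M/(N_A·a³) = 4 × 181.1 / (6.022 × 10²³ × 1.035 × 10^-22) = 11.62 g/cm³.

11.6 g/cm³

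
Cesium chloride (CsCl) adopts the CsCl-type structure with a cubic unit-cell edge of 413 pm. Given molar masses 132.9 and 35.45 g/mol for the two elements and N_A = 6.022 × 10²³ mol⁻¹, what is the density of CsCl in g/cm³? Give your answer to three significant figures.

3.97 g/cm³

The CsCl-type structure contains Z = 1 formula unit per cell; M(CsCl) = 132.9 + 35.45 = 168.35 g/mol.
a³ = (4.130 × 10^-8 cm)³ = 7.044 × 10^-23 cm³.
ρ = 1 × 168.35 / (6.022 × 10²³ × 7.044 × 10^-23) = 3.968 g/cm³.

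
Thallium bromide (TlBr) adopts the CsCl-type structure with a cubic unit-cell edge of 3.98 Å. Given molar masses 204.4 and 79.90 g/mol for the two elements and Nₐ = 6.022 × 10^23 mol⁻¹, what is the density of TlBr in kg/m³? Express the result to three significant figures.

The CsCl-type structure contains Z = 1 formula unit per cell; M(TlBr) = 204.4 + 79.90 = 284.3 g/mol.
a³ = (3.980 × 10^-8 cm)³ = 6.304 × 10^-23 cm³.
ρ = 1 × 284.3 / (6.022 × 10²³ × 6.304 × 10^-23) = 7.488 g/cm³ = 7490 kg/m³.

7490 kg/m³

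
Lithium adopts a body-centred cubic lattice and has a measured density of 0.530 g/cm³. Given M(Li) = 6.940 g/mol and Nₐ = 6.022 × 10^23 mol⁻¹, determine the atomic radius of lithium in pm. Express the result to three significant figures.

152 pm

For a BCC cell (Z = 2), a³ = Z·M/(N_A·ρ) = 2 × 6.940 / (6.022 × 10²³ × 0.5300) = 4.349 × 10^-23 cm³, so a = 3.517 × 10^-8 cm = 351.7 pm.
Atoms touch along the body diagonal, so √3·a = 4r, so r = 0.4330 × a = 152 pm.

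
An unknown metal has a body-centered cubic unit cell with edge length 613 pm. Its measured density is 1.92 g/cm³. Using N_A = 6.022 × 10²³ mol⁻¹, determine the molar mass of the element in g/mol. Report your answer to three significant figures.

A BCC cell has Z = 2 atoms; a = 6.130 × 10^-8 cm.
M = ρ·N_A·a³/Z = 1.92 × 6.022 × 10²³ × 2.303 × 10^-22 / 2 = 133 g/mol.

133 g/mol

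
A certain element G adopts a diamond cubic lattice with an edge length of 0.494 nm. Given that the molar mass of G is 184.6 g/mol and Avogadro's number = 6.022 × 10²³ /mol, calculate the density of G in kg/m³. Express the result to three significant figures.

20300 kg/m³

A diamond cubic unit cell contains Z = 8 atoms.
Cell volume: a³ = (0.494 nm)³ = (4.940 × 10^-8 cm)³ = 1.206 × 10^-22 cm³.
ρ = Z·M/(N_A·a³) = 8 × 184.6 / (6.022 × 10²³ × 1.206 × 10^-22) = 20.34 g/cm³ = 20300 kg/m³.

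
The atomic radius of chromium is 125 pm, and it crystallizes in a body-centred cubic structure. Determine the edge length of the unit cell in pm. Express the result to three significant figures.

In a BCC lattice, atoms touch along the body diagonal, so √3·a = 4r.
a = 4r/√3 = 4 × 125 / 1.7321 = 289 pm.

289 pm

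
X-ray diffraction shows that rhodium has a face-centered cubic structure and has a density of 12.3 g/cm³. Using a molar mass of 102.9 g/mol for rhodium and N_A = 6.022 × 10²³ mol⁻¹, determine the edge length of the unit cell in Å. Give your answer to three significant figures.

3.82 Å

With Z = 4 atoms per FCC cell, a³ = Z·M/(N_A·ρ) = 4 × 102.9 / (6.022 × 10²³ × 12.30 g/cm³) = 5.557 × 10^-23 cm³.
a = (5.557 × 10^-23)^(1/3) = 3.816 × 10^-8 cm = 3.82 Å.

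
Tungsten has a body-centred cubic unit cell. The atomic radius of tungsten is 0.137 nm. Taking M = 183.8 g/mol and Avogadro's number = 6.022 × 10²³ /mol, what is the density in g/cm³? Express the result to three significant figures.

19.3 g/cm³

In a BCC lattice, atoms touch along the body diagonal, so √3·a = 4r, giving a = 0.3164 nm = 3.164 × 10^-8 cm.
With Z = 2, ρ = Z·M/(N_A·a³) = 2 × 183.8 / (6.022 × 10²³ × 3.167 × 10^-23) = 19.27 g/cm³.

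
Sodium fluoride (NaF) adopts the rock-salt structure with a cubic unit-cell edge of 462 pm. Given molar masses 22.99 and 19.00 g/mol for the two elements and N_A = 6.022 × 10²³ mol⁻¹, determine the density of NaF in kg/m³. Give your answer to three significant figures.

The rock-salt structure contains Z = 4 formula units per cell; M(NaF) = 22.99 + 19.00 = 41.99 g/mol.
a³ = (4.620 × 10^-8 cm)³ = 9.861 × 10^-23 cm³.
ρ = 4 × 41.99 / (6.022 × 10²³ × 9.861 × 10^-23) = 2.828 g/cm³ = 2830 kg/m³.

2830 kg/m³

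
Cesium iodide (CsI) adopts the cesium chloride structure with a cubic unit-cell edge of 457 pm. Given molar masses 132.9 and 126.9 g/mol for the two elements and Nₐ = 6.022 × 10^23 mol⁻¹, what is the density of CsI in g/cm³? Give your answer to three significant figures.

The cesium chloride structure contains Z = 1 formula unit per cell; M(CsI) = 132.9 + 126.9 = 259.8 g/mol.
a³ = (4.570 × 10^-8 cm)³ = 9.544 × 10^-23 cm³.
ρ = 1 × 259.8 / (6.022 × 10²³ × 9.544 × 10^-23) = 4.520 g/cm³.

4.52 g/cm³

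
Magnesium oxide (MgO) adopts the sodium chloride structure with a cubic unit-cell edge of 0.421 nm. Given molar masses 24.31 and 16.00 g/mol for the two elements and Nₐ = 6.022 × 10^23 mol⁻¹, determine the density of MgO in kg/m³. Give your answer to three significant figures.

The sodium chloride structure contains Z = 4 formula units per cell; M(MgO) = 24.31 + 16.00 = 40.31 g/mol.
a³ = (4.210 × 10^-8 cm)³ = 7.462 × 10^-23 cm³.
ρ = 4 × 40.31 / (6.022 × 10²³ × 7.462 × 10^-23) = 3.588 g/cm³ = 3590 kg/m³.

3590 kg/m³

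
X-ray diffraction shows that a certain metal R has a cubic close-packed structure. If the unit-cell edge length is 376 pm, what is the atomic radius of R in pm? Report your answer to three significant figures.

133 pm

In an FCC lattice, atoms touch along the face diagonal, so √2·a = 4r.
r = √2·a/4 = 1.4142 × 376 / 4 = 133 pm.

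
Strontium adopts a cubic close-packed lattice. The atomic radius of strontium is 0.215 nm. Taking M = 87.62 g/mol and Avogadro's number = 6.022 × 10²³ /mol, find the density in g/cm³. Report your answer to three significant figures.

In an FCC lattice, atoms touch along the face diagonal, so √2·a = 4r, giving a = 0.6081 nm = 6.081 × 10^-8 cm.
With Z = 4, ρ = Z·M/(N_A·a³) = 4 × 87.62 / (6.022 × 10²³ × 2.249 × 10^-22) = 2.588 g/cm³.

2.59 g/cm³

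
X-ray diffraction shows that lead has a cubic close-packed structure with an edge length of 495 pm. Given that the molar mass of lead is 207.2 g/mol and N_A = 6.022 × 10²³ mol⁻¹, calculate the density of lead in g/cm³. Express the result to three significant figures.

An FCC unit cell contains Z = 4 atoms.
Cell volume: a³ = (495 pm)³ = (4.950 × 10^-8 cm)³ = 1.213 × 10^-22 cm³.
ρ = Z·M/(N_A·a³) = 4 × 207.2 / (6.022 × 10²³ × 1.213 × 10^-22) = 11.35 g/cm³.

11.3 g/cm³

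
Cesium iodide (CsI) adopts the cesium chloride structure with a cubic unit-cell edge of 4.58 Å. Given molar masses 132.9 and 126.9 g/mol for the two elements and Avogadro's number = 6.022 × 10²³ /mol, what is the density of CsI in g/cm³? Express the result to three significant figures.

4.49 g/cm³

The cesium chloride structure contains Z = 1 formula unit per cell; M(CsI) = 132.9 + 126.9 = 259.8 g/mol.
a³ = (4.580 × 10^-8 cm)³ = 9.607 × 10^-23 cm³.
ρ = 1 × 259.8 / (6.022 × 10²³ × 9.607 × 10^-23) = 4.491 g/cm³.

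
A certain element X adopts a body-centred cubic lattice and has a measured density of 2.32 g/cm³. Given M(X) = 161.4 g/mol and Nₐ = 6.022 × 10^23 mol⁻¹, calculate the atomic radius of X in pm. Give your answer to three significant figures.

For a BCC cell (Z = 2), a³ = Z·M/(N_A·ρ) = 2 × 161.4 / (6.022 × 10²³ × 2.320) = 2.310 × 10^-22 cm³, so a = 6.136 × 10^-8 cm = 613.6 pm.
Atoms touch along the body diagonal, so √3·a = 4r, so r = 0.4330 × a = 266 pm.

266 pm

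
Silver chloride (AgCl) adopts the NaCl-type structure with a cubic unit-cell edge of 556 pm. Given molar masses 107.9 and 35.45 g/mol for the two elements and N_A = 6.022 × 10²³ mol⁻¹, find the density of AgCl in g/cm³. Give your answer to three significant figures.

The NaCl-type structure contains Z = 4 formula units per cell; M(AgCl) = 107.9 + 35.45 = 143.35 g/mol.
a³ = (5.560 × 10^-8 cm)³ = 1.719 × 10^-22 cm³.
ρ = 4 × 143.35 / (6.022 × 10²³ × 1.719 × 10^-22) = 5.540 g/cm³.

5.54 g/cm³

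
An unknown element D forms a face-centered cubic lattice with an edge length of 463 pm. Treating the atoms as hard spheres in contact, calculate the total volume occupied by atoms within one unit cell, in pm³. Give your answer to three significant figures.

7.35 × 10^7 pm³

In an FCC lattice atoms touch along the face diagonal, so √2·a = 4r, so r = 0.3536a = 163.7 pm.
V_atoms = Z × (4/3)πr³ = 4 × (4/3)π × (163.7)³ = 7.35 × 10^7 pm³.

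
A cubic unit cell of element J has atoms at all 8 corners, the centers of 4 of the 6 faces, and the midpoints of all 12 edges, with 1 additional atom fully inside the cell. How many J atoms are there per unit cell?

7

Corner atoms are shared by 8 cells (1/8 each), face atoms by 2 (1/2 each), edge atoms by 4 (1/4 each), interior atoms are unshared.
Net atoms = 8 × 1/8 + 4 × 1/2 + 12 × 1/4 + 1 = 1 + 2 + 3 + 1 = 7.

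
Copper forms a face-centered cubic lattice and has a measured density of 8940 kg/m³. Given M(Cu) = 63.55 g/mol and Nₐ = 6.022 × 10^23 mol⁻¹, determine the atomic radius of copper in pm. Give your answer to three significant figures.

For an FCC cell (Z = 4), a³ = Z·M/(N_A·ρ) = 4 × 63.55 / (6.022 × 10²³ × 8.940) = 4.722 × 10^-23 cm³, so a = 3.614 × 10^-8 cm = 361.4 pm.
Atoms touch along the face diagonal, so √2·a = 4r, so r = 0.3536 × a = 128 pm.

128 pm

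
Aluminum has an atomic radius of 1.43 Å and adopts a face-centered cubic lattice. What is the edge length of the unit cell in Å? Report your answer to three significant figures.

In an FCC lattice, atoms touch along the face diagonal, so √2·a = 4r.
a = 4r/√2 = 4 × 1.43 / 1.4142 = 4.04 Å.

4.04 Å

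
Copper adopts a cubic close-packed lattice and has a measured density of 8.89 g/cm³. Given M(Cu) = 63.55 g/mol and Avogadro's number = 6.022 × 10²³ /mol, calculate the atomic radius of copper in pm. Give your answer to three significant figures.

For an FCC cell (Z = 4), a³ = Z·M/(N_A·ρ) = 4 × 63.55 / (6.022 × 10²³ × 8.890) = 4.748 × 10^-23 cm³, so a = 3.621 × 10^-8 cm = 362.1 pm.
Atoms touch along the face diagonal, so √2·a = 4r, so r = 0.3536 × a = 128 pm.

128 pm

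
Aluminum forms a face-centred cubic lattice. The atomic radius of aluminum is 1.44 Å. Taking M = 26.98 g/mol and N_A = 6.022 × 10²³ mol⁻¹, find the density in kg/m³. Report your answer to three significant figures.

In an FCC lattice, atoms touch along the face diagonal, so √2·a = 4r, giving a = 4.073 Å = 4.073 × 10^-8 cm.
With Z = 4, ρ = Z·M/(N_A·a³) = 4 × 26.98 / (6.022 × 10²³ × 6.757 × 10^-23) = 2.652 g/cm³ = 2650 kg/m³.

2650 kg/m³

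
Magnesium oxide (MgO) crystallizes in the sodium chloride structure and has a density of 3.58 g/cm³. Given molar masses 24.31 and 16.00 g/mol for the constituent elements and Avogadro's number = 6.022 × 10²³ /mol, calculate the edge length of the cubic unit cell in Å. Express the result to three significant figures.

M(MgO) = 40.31 g/mol; Z = 4 formula units per cell.
a³ = Z·M/(N_A·ρ) = 4 × 40.31 / (6.022 × 10²³ × 3.58) = 7.479 × 10^-23 cm³, so a = 4.213 × 10^-8 cm = 4.21 Å.

4.21 Å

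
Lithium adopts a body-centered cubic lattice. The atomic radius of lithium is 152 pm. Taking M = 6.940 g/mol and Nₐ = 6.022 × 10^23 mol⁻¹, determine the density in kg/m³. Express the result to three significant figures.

533 kg/m³

In a BCC lattice, atoms touch along the body diagonal, so √3·a = 4r, giving a = 351.0 pm = 3.510 × 10^-8 cm.
With Z = 2, ρ = Z·M/(N_A·a³) = 2 × 6.940 / (6.022 × 10²³ × 4.325 × 10^-23) = 0.5329 g/cm³ = 533 kg/m³.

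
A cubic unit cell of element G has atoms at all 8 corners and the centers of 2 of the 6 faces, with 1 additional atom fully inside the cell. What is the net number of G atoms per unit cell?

Corner atoms are shared by 8 cells (1/8 each), face atoms by 2 (1/2 each), interior atoms are unshared.
Net atoms = 8 × 1/8 + 2 × 1/2 + 1 = 1 + 1 + 1 = 3.

3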